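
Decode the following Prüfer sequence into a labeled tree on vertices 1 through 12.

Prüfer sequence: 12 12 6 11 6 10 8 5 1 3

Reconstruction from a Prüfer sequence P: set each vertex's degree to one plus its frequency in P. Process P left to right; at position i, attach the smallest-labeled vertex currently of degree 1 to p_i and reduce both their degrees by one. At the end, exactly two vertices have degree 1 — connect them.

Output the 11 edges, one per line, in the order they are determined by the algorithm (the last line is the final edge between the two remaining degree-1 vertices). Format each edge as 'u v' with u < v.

Answer: 2 12
4 12
6 7
9 11
6 11
6 10
8 10
5 8
1 5
1 3
3 12

Derivation:
Initial degrees: {1:2, 2:1, 3:2, 4:1, 5:2, 6:3, 7:1, 8:2, 9:1, 10:2, 11:2, 12:3}
Step 1: smallest deg-1 vertex = 2, p_1 = 12. Add edge {2,12}. Now deg[2]=0, deg[12]=2.
Step 2: smallest deg-1 vertex = 4, p_2 = 12. Add edge {4,12}. Now deg[4]=0, deg[12]=1.
Step 3: smallest deg-1 vertex = 7, p_3 = 6. Add edge {6,7}. Now deg[7]=0, deg[6]=2.
Step 4: smallest deg-1 vertex = 9, p_4 = 11. Add edge {9,11}. Now deg[9]=0, deg[11]=1.
Step 5: smallest deg-1 vertex = 11, p_5 = 6. Add edge {6,11}. Now deg[11]=0, deg[6]=1.
Step 6: smallest deg-1 vertex = 6, p_6 = 10. Add edge {6,10}. Now deg[6]=0, deg[10]=1.
Step 7: smallest deg-1 vertex = 10, p_7 = 8. Add edge {8,10}. Now deg[10]=0, deg[8]=1.
Step 8: smallest deg-1 vertex = 8, p_8 = 5. Add edge {5,8}. Now deg[8]=0, deg[5]=1.
Step 9: smallest deg-1 vertex = 5, p_9 = 1. Add edge {1,5}. Now deg[5]=0, deg[1]=1.
Step 10: smallest deg-1 vertex = 1, p_10 = 3. Add edge {1,3}. Now deg[1]=0, deg[3]=1.
Final: two remaining deg-1 vertices are 3, 12. Add edge {3,12}.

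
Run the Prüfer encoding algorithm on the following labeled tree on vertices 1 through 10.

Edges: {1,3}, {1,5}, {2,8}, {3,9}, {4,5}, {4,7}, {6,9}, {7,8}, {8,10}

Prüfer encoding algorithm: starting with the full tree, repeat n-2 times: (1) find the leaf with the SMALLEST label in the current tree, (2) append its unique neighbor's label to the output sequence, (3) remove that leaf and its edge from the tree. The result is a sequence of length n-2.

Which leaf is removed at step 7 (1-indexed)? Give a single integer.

Answer: 4

Derivation:
Step 1: current leaves = {2,6,10}. Remove leaf 2 (neighbor: 8).
Step 2: current leaves = {6,10}. Remove leaf 6 (neighbor: 9).
Step 3: current leaves = {9,10}. Remove leaf 9 (neighbor: 3).
Step 4: current leaves = {3,10}. Remove leaf 3 (neighbor: 1).
Step 5: current leaves = {1,10}. Remove leaf 1 (neighbor: 5).
Step 6: current leaves = {5,10}. Remove leaf 5 (neighbor: 4).
Step 7: current leaves = {4,10}. Remove leaf 4 (neighbor: 7).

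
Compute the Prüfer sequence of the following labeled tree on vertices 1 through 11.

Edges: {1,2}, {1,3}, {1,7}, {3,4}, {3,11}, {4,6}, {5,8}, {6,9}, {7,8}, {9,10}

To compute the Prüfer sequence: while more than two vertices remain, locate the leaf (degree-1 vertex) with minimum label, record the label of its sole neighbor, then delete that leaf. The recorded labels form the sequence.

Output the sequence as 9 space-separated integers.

Step 1: leaves = {2,5,10,11}. Remove smallest leaf 2, emit neighbor 1.
Step 2: leaves = {5,10,11}. Remove smallest leaf 5, emit neighbor 8.
Step 3: leaves = {8,10,11}. Remove smallest leaf 8, emit neighbor 7.
Step 4: leaves = {7,10,11}. Remove smallest leaf 7, emit neighbor 1.
Step 5: leaves = {1,10,11}. Remove smallest leaf 1, emit neighbor 3.
Step 6: leaves = {10,11}. Remove smallest leaf 10, emit neighbor 9.
Step 7: leaves = {9,11}. Remove smallest leaf 9, emit neighbor 6.
Step 8: leaves = {6,11}. Remove smallest leaf 6, emit neighbor 4.
Step 9: leaves = {4,11}. Remove smallest leaf 4, emit neighbor 3.
Done: 2 vertices remain (3, 11). Sequence = [1 8 7 1 3 9 6 4 3]

Answer: 1 8 7 1 3 9 6 4 3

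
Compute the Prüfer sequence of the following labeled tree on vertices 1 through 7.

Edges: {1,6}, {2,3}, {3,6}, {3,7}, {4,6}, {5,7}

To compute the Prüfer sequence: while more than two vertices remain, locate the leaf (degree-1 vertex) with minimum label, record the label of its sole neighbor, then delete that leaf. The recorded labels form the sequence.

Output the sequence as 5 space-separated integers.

Answer: 6 3 6 7 3

Derivation:
Step 1: leaves = {1,2,4,5}. Remove smallest leaf 1, emit neighbor 6.
Step 2: leaves = {2,4,5}. Remove smallest leaf 2, emit neighbor 3.
Step 3: leaves = {4,5}. Remove smallest leaf 4, emit neighbor 6.
Step 4: leaves = {5,6}. Remove smallest leaf 5, emit neighbor 7.
Step 5: leaves = {6,7}. Remove smallest leaf 6, emit neighbor 3.
Done: 2 vertices remain (3, 7). Sequence = [6 3 6 7 3]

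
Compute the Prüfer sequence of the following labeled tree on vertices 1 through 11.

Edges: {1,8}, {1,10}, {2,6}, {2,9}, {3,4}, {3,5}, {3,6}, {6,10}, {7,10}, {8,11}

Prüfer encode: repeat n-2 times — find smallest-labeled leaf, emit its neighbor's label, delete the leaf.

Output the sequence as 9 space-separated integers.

Answer: 3 3 6 10 2 6 10 1 8

Derivation:
Step 1: leaves = {4,5,7,9,11}. Remove smallest leaf 4, emit neighbor 3.
Step 2: leaves = {5,7,9,11}. Remove smallest leaf 5, emit neighbor 3.
Step 3: leaves = {3,7,9,11}. Remove smallest leaf 3, emit neighbor 6.
Step 4: leaves = {7,9,11}. Remove smallest leaf 7, emit neighbor 10.
Step 5: leaves = {9,11}. Remove smallest leaf 9, emit neighbor 2.
Step 6: leaves = {2,11}. Remove smallest leaf 2, emit neighbor 6.
Step 7: leaves = {6,11}. Remove smallest leaf 6, emit neighbor 10.
Step 8: leaves = {10,11}. Remove smallest leaf 10, emit neighbor 1.
Step 9: leaves = {1,11}. Remove smallest leaf 1, emit neighbor 8.
Done: 2 vertices remain (8, 11). Sequence = [3 3 6 10 2 6 10 1 8]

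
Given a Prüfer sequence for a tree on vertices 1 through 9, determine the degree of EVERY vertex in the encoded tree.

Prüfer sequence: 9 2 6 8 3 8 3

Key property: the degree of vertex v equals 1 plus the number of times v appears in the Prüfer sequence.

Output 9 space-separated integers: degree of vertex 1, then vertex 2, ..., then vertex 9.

p_1 = 9: count[9] becomes 1
p_2 = 2: count[2] becomes 1
p_3 = 6: count[6] becomes 1
p_4 = 8: count[8] becomes 1
p_5 = 3: count[3] becomes 1
p_6 = 8: count[8] becomes 2
p_7 = 3: count[3] becomes 2
Degrees (1 + count): deg[1]=1+0=1, deg[2]=1+1=2, deg[3]=1+2=3, deg[4]=1+0=1, deg[5]=1+0=1, deg[6]=1+1=2, deg[7]=1+0=1, deg[8]=1+2=3, deg[9]=1+1=2

Answer: 1 2 3 1 1 2 1 3 2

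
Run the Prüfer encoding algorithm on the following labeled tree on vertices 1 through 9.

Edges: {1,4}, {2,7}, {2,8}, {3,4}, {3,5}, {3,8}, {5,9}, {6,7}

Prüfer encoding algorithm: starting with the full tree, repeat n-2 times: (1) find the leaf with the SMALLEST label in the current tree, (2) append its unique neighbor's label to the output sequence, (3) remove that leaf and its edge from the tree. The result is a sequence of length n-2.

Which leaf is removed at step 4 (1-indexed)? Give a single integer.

Step 1: current leaves = {1,6,9}. Remove leaf 1 (neighbor: 4).
Step 2: current leaves = {4,6,9}. Remove leaf 4 (neighbor: 3).
Step 3: current leaves = {6,9}. Remove leaf 6 (neighbor: 7).
Step 4: current leaves = {7,9}. Remove leaf 7 (neighbor: 2).

Answer: 7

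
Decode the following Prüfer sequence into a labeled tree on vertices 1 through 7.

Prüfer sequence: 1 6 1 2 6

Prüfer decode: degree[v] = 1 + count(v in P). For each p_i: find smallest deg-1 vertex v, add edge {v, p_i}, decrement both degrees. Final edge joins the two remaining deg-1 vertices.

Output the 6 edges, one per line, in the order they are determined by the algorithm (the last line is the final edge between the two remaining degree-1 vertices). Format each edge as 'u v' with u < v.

Initial degrees: {1:3, 2:2, 3:1, 4:1, 5:1, 6:3, 7:1}
Step 1: smallest deg-1 vertex = 3, p_1 = 1. Add edge {1,3}. Now deg[3]=0, deg[1]=2.
Step 2: smallest deg-1 vertex = 4, p_2 = 6. Add edge {4,6}. Now deg[4]=0, deg[6]=2.
Step 3: smallest deg-1 vertex = 5, p_3 = 1. Add edge {1,5}. Now deg[5]=0, deg[1]=1.
Step 4: smallest deg-1 vertex = 1, p_4 = 2. Add edge {1,2}. Now deg[1]=0, deg[2]=1.
Step 5: smallest deg-1 vertex = 2, p_5 = 6. Add edge {2,6}. Now deg[2]=0, deg[6]=1.
Final: two remaining deg-1 vertices are 6, 7. Add edge {6,7}.

Answer: 1 3
4 6
1 5
1 2
2 6
6 7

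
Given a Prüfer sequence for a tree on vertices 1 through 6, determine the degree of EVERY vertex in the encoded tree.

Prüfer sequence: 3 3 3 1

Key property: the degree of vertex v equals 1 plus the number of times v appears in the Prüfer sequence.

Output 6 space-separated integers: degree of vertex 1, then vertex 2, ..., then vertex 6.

p_1 = 3: count[3] becomes 1
p_2 = 3: count[3] becomes 2
p_3 = 3: count[3] becomes 3
p_4 = 1: count[1] becomes 1
Degrees (1 + count): deg[1]=1+1=2, deg[2]=1+0=1, deg[3]=1+3=4, deg[4]=1+0=1, deg[5]=1+0=1, deg[6]=1+0=1

Answer: 2 1 4 1 1 1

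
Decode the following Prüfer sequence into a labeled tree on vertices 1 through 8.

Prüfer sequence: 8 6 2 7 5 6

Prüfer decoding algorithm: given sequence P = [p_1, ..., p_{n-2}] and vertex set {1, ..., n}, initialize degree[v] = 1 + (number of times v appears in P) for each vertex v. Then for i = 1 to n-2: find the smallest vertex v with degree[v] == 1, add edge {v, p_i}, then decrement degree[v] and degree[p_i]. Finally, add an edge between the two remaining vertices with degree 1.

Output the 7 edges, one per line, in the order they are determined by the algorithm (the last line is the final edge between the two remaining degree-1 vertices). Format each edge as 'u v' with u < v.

Initial degrees: {1:1, 2:2, 3:1, 4:1, 5:2, 6:3, 7:2, 8:2}
Step 1: smallest deg-1 vertex = 1, p_1 = 8. Add edge {1,8}. Now deg[1]=0, deg[8]=1.
Step 2: smallest deg-1 vertex = 3, p_2 = 6. Add edge {3,6}. Now deg[3]=0, deg[6]=2.
Step 3: smallest deg-1 vertex = 4, p_3 = 2. Add edge {2,4}. Now deg[4]=0, deg[2]=1.
Step 4: smallest deg-1 vertex = 2, p_4 = 7. Add edge {2,7}. Now deg[2]=0, deg[7]=1.
Step 5: smallest deg-1 vertex = 7, p_5 = 5. Add edge {5,7}. Now deg[7]=0, deg[5]=1.
Step 6: smallest deg-1 vertex = 5, p_6 = 6. Add edge {5,6}. Now deg[5]=0, deg[6]=1.
Final: two remaining deg-1 vertices are 6, 8. Add edge {6,8}.

Answer: 1 8
3 6
2 4
2 7
5 7
5 6
6 8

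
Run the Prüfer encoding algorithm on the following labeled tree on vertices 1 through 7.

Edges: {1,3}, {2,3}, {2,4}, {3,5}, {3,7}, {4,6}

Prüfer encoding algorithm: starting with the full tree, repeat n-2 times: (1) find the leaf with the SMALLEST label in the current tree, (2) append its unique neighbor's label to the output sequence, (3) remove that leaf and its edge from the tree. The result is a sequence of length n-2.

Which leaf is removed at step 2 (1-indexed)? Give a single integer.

Step 1: current leaves = {1,5,6,7}. Remove leaf 1 (neighbor: 3).
Step 2: current leaves = {5,6,7}. Remove leaf 5 (neighbor: 3).

Answer: 5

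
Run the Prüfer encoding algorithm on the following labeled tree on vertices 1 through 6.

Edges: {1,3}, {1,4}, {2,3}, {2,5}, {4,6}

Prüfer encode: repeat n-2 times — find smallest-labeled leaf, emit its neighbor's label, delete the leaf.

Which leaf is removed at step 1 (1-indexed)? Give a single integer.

Answer: 5

Derivation:
Step 1: current leaves = {5,6}. Remove leaf 5 (neighbor: 2).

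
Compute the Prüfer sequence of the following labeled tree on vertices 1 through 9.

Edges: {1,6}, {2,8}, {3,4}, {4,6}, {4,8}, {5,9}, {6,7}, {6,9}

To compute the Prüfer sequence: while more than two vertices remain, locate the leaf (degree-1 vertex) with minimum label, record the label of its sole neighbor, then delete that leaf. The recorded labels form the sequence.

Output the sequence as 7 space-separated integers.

Answer: 6 8 4 9 6 4 6

Derivation:
Step 1: leaves = {1,2,3,5,7}. Remove smallest leaf 1, emit neighbor 6.
Step 2: leaves = {2,3,5,7}. Remove smallest leaf 2, emit neighbor 8.
Step 3: leaves = {3,5,7,8}. Remove smallest leaf 3, emit neighbor 4.
Step 4: leaves = {5,7,8}. Remove smallest leaf 5, emit neighbor 9.
Step 5: leaves = {7,8,9}. Remove smallest leaf 7, emit neighbor 6.
Step 6: leaves = {8,9}. Remove smallest leaf 8, emit neighbor 4.
Step 7: leaves = {4,9}. Remove smallest leaf 4, emit neighbor 6.
Done: 2 vertices remain (6, 9). Sequence = [6 8 4 9 6 4 6]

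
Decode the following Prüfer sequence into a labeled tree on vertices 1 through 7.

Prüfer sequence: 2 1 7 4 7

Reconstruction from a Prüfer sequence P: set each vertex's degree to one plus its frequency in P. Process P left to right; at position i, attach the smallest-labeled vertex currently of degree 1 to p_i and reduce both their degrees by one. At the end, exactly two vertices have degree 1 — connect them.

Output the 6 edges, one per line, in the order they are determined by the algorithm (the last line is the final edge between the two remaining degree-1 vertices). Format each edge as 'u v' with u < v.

Answer: 2 3
1 2
1 7
4 5
4 7
6 7

Derivation:
Initial degrees: {1:2, 2:2, 3:1, 4:2, 5:1, 6:1, 7:3}
Step 1: smallest deg-1 vertex = 3, p_1 = 2. Add edge {2,3}. Now deg[3]=0, deg[2]=1.
Step 2: smallest deg-1 vertex = 2, p_2 = 1. Add edge {1,2}. Now deg[2]=0, deg[1]=1.
Step 3: smallest deg-1 vertex = 1, p_3 = 7. Add edge {1,7}. Now deg[1]=0, deg[7]=2.
Step 4: smallest deg-1 vertex = 5, p_4 = 4. Add edge {4,5}. Now deg[5]=0, deg[4]=1.
Step 5: smallest deg-1 vertex = 4, p_5 = 7. Add edge {4,7}. Now deg[4]=0, deg[7]=1.
Final: two remaining deg-1 vertices are 6, 7. Add edge {6,7}.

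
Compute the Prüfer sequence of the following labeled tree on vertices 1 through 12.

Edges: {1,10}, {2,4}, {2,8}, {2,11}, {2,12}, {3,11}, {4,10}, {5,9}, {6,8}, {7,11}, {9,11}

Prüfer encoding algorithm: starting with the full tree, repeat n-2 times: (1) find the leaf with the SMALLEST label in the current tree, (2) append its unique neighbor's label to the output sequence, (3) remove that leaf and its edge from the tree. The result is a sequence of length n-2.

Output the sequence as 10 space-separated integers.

Answer: 10 11 9 8 11 2 11 4 2 2

Derivation:
Step 1: leaves = {1,3,5,6,7,12}. Remove smallest leaf 1, emit neighbor 10.
Step 2: leaves = {3,5,6,7,10,12}. Remove smallest leaf 3, emit neighbor 11.
Step 3: leaves = {5,6,7,10,12}. Remove smallest leaf 5, emit neighbor 9.
Step 4: leaves = {6,7,9,10,12}. Remove smallest leaf 6, emit neighbor 8.
Step 5: leaves = {7,8,9,10,12}. Remove smallest leaf 7, emit neighbor 11.
Step 6: leaves = {8,9,10,12}. Remove smallest leaf 8, emit neighbor 2.
Step 7: leaves = {9,10,12}. Remove smallest leaf 9, emit neighbor 11.
Step 8: leaves = {10,11,12}. Remove smallest leaf 10, emit neighbor 4.
Step 9: leaves = {4,11,12}. Remove smallest leaf 4, emit neighbor 2.
Step 10: leaves = {11,12}. Remove smallest leaf 11, emit neighbor 2.
Done: 2 vertices remain (2, 12). Sequence = [10 11 9 8 11 2 11 4 2 2]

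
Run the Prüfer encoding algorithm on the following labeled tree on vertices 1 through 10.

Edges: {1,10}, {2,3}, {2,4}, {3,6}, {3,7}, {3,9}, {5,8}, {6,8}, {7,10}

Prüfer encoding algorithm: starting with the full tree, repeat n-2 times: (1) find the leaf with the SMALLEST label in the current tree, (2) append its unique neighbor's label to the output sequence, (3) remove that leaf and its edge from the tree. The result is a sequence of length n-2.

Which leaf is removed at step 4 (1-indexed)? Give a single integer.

Answer: 5

Derivation:
Step 1: current leaves = {1,4,5,9}. Remove leaf 1 (neighbor: 10).
Step 2: current leaves = {4,5,9,10}. Remove leaf 4 (neighbor: 2).
Step 3: current leaves = {2,5,9,10}. Remove leaf 2 (neighbor: 3).
Step 4: current leaves = {5,9,10}. Remove leaf 5 (neighbor: 8).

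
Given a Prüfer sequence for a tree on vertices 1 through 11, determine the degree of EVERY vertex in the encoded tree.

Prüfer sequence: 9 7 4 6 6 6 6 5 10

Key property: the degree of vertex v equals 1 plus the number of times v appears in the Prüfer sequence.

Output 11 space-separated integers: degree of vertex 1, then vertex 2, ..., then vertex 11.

p_1 = 9: count[9] becomes 1
p_2 = 7: count[7] becomes 1
p_3 = 4: count[4] becomes 1
p_4 = 6: count[6] becomes 1
p_5 = 6: count[6] becomes 2
p_6 = 6: count[6] becomes 3
p_7 = 6: count[6] becomes 4
p_8 = 5: count[5] becomes 1
p_9 = 10: count[10] becomes 1
Degrees (1 + count): deg[1]=1+0=1, deg[2]=1+0=1, deg[3]=1+0=1, deg[4]=1+1=2, deg[5]=1+1=2, deg[6]=1+4=5, deg[7]=1+1=2, deg[8]=1+0=1, deg[9]=1+1=2, deg[10]=1+1=2, deg[11]=1+0=1

Answer: 1 1 1 2 2 5 2 1 2 2 1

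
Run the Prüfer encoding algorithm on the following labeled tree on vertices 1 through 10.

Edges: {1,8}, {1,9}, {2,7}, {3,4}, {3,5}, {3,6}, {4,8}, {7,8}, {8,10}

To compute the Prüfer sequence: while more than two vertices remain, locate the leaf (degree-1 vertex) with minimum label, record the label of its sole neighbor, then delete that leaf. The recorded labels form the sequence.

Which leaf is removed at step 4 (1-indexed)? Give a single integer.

Answer: 3

Derivation:
Step 1: current leaves = {2,5,6,9,10}. Remove leaf 2 (neighbor: 7).
Step 2: current leaves = {5,6,7,9,10}. Remove leaf 5 (neighbor: 3).
Step 3: current leaves = {6,7,9,10}. Remove leaf 6 (neighbor: 3).
Step 4: current leaves = {3,7,9,10}. Remove leaf 3 (neighbor: 4).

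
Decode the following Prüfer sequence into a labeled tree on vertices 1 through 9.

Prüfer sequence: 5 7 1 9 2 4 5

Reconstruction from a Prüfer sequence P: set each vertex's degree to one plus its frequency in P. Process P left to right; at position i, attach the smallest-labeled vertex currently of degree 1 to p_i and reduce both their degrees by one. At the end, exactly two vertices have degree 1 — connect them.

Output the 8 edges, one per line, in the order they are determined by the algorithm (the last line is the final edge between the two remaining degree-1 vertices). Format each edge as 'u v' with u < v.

Initial degrees: {1:2, 2:2, 3:1, 4:2, 5:3, 6:1, 7:2, 8:1, 9:2}
Step 1: smallest deg-1 vertex = 3, p_1 = 5. Add edge {3,5}. Now deg[3]=0, deg[5]=2.
Step 2: smallest deg-1 vertex = 6, p_2 = 7. Add edge {6,7}. Now deg[6]=0, deg[7]=1.
Step 3: smallest deg-1 vertex = 7, p_3 = 1. Add edge {1,7}. Now deg[7]=0, deg[1]=1.
Step 4: smallest deg-1 vertex = 1, p_4 = 9. Add edge {1,9}. Now deg[1]=0, deg[9]=1.
Step 5: smallest deg-1 vertex = 8, p_5 = 2. Add edge {2,8}. Now deg[8]=0, deg[2]=1.
Step 6: smallest deg-1 vertex = 2, p_6 = 4. Add edge {2,4}. Now deg[2]=0, deg[4]=1.
Step 7: smallest deg-1 vertex = 4, p_7 = 5. Add edge {4,5}. Now deg[4]=0, deg[5]=1.
Final: two remaining deg-1 vertices are 5, 9. Add edge {5,9}.

Answer: 3 5
6 7
1 7
1 9
2 8
2 4
4 5
5 9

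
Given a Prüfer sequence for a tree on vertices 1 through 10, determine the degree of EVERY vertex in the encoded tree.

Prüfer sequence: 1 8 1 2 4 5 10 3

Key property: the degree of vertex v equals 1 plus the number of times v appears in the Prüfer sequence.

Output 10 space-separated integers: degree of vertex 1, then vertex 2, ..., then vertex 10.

Answer: 3 2 2 2 2 1 1 2 1 2

Derivation:
p_1 = 1: count[1] becomes 1
p_2 = 8: count[8] becomes 1
p_3 = 1: count[1] becomes 2
p_4 = 2: count[2] becomes 1
p_5 = 4: count[4] becomes 1
p_6 = 5: count[5] becomes 1
p_7 = 10: count[10] becomes 1
p_8 = 3: count[3] becomes 1
Degrees (1 + count): deg[1]=1+2=3, deg[2]=1+1=2, deg[3]=1+1=2, deg[4]=1+1=2, deg[5]=1+1=2, deg[6]=1+0=1, deg[7]=1+0=1, deg[8]=1+1=2, deg[9]=1+0=1, deg[10]=1+1=2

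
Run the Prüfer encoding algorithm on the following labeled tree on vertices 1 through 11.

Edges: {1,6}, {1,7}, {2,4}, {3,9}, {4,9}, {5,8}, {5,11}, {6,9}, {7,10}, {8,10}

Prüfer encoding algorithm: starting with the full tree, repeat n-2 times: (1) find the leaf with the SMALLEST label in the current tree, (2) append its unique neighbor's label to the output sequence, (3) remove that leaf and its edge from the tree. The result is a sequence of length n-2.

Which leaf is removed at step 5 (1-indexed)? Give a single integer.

Step 1: current leaves = {2,3,11}. Remove leaf 2 (neighbor: 4).
Step 2: current leaves = {3,4,11}. Remove leaf 3 (neighbor: 9).
Step 3: current leaves = {4,11}. Remove leaf 4 (neighbor: 9).
Step 4: current leaves = {9,11}. Remove leaf 9 (neighbor: 6).
Step 5: current leaves = {6,11}. Remove leaf 6 (neighbor: 1).

Answer: 6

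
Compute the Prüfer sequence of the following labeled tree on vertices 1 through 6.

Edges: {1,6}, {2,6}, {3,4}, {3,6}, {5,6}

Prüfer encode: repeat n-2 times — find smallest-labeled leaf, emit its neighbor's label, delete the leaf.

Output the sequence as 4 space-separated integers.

Step 1: leaves = {1,2,4,5}. Remove smallest leaf 1, emit neighbor 6.
Step 2: leaves = {2,4,5}. Remove smallest leaf 2, emit neighbor 6.
Step 3: leaves = {4,5}. Remove smallest leaf 4, emit neighbor 3.
Step 4: leaves = {3,5}. Remove smallest leaf 3, emit neighbor 6.
Done: 2 vertices remain (5, 6). Sequence = [6 6 3 6]

Answer: 6 6 3 6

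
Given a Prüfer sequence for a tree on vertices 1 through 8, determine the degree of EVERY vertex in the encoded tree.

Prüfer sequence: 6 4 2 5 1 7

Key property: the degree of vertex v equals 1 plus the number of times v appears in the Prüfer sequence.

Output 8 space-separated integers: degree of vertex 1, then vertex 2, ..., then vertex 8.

Answer: 2 2 1 2 2 2 2 1

Derivation:
p_1 = 6: count[6] becomes 1
p_2 = 4: count[4] becomes 1
p_3 = 2: count[2] becomes 1
p_4 = 5: count[5] becomes 1
p_5 = 1: count[1] becomes 1
p_6 = 7: count[7] becomes 1
Degrees (1 + count): deg[1]=1+1=2, deg[2]=1+1=2, deg[3]=1+0=1, deg[4]=1+1=2, deg[5]=1+1=2, deg[6]=1+1=2, deg[7]=1+1=2, deg[8]=1+0=1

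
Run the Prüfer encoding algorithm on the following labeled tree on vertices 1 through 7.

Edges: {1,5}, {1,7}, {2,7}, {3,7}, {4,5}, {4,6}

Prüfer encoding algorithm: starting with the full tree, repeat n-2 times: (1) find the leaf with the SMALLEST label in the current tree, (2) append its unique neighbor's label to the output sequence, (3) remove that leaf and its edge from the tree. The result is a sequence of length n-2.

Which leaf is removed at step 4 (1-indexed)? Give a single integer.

Answer: 4

Derivation:
Step 1: current leaves = {2,3,6}. Remove leaf 2 (neighbor: 7).
Step 2: current leaves = {3,6}. Remove leaf 3 (neighbor: 7).
Step 3: current leaves = {6,7}. Remove leaf 6 (neighbor: 4).
Step 4: current leaves = {4,7}. Remove leaf 4 (neighbor: 5).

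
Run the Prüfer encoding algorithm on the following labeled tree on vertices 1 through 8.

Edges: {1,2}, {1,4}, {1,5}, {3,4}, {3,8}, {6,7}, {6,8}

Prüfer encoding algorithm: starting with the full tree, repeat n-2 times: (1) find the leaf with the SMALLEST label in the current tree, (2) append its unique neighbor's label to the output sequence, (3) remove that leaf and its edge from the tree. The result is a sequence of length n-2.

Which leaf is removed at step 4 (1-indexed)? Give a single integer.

Answer: 4

Derivation:
Step 1: current leaves = {2,5,7}. Remove leaf 2 (neighbor: 1).
Step 2: current leaves = {5,7}. Remove leaf 5 (neighbor: 1).
Step 3: current leaves = {1,7}. Remove leaf 1 (neighbor: 4).
Step 4: current leaves = {4,7}. Remove leaf 4 (neighbor: 3).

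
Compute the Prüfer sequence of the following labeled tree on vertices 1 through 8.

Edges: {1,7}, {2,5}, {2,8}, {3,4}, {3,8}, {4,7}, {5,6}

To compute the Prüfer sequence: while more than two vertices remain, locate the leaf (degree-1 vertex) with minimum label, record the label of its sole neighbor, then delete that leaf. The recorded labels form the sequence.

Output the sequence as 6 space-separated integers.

Step 1: leaves = {1,6}. Remove smallest leaf 1, emit neighbor 7.
Step 2: leaves = {6,7}. Remove smallest leaf 6, emit neighbor 5.
Step 3: leaves = {5,7}. Remove smallest leaf 5, emit neighbor 2.
Step 4: leaves = {2,7}. Remove smallest leaf 2, emit neighbor 8.
Step 5: leaves = {7,8}. Remove smallest leaf 7, emit neighbor 4.
Step 6: leaves = {4,8}. Remove smallest leaf 4, emit neighbor 3.
Done: 2 vertices remain (3, 8). Sequence = [7 5 2 8 4 3]

Answer: 7 5 2 8 4 3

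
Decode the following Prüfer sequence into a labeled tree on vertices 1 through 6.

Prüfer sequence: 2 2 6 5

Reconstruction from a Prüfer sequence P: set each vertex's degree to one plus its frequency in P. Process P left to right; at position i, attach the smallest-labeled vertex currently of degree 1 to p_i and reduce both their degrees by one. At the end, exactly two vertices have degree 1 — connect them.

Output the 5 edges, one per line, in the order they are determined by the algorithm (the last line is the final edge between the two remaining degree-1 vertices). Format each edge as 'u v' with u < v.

Answer: 1 2
2 3
2 6
4 5
5 6

Derivation:
Initial degrees: {1:1, 2:3, 3:1, 4:1, 5:2, 6:2}
Step 1: smallest deg-1 vertex = 1, p_1 = 2. Add edge {1,2}. Now deg[1]=0, deg[2]=2.
Step 2: smallest deg-1 vertex = 3, p_2 = 2. Add edge {2,3}. Now deg[3]=0, deg[2]=1.
Step 3: smallest deg-1 vertex = 2, p_3 = 6. Add edge {2,6}. Now deg[2]=0, deg[6]=1.
Step 4: smallest deg-1 vertex = 4, p_4 = 5. Add edge {4,5}. Now deg[4]=0, deg[5]=1.
Final: two remaining deg-1 vertices are 5, 6. Add edge {5,6}.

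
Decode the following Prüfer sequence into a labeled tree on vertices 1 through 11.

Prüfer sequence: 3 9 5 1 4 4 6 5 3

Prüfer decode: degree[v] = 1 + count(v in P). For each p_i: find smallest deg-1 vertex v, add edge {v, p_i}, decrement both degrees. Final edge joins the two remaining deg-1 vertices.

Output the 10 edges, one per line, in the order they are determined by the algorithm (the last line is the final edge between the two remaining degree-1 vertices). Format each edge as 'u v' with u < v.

Initial degrees: {1:2, 2:1, 3:3, 4:3, 5:3, 6:2, 7:1, 8:1, 9:2, 10:1, 11:1}
Step 1: smallest deg-1 vertex = 2, p_1 = 3. Add edge {2,3}. Now deg[2]=0, deg[3]=2.
Step 2: smallest deg-1 vertex = 7, p_2 = 9. Add edge {7,9}. Now deg[7]=0, deg[9]=1.
Step 3: smallest deg-1 vertex = 8, p_3 = 5. Add edge {5,8}. Now deg[8]=0, deg[5]=2.
Step 4: smallest deg-1 vertex = 9, p_4 = 1. Add edge {1,9}. Now deg[9]=0, deg[1]=1.
Step 5: smallest deg-1 vertex = 1, p_5 = 4. Add edge {1,4}. Now deg[1]=0, deg[4]=2.
Step 6: smallest deg-1 vertex = 10, p_6 = 4. Add edge {4,10}. Now deg[10]=0, deg[4]=1.
Step 7: smallest deg-1 vertex = 4, p_7 = 6. Add edge {4,6}. Now deg[4]=0, deg[6]=1.
Step 8: smallest deg-1 vertex = 6, p_8 = 5. Add edge {5,6}. Now deg[6]=0, deg[5]=1.
Step 9: smallest deg-1 vertex = 5, p_9 = 3. Add edge {3,5}. Now deg[5]=0, deg[3]=1.
Final: two remaining deg-1 vertices are 3, 11. Add edge {3,11}.

Answer: 2 3
7 9
5 8
1 9
1 4
4 10
4 6
5 6
3 5
3 11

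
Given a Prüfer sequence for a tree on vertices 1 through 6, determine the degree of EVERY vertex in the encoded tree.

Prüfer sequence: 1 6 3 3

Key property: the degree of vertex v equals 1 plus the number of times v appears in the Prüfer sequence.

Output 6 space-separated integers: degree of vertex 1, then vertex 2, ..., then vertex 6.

p_1 = 1: count[1] becomes 1
p_2 = 6: count[6] becomes 1
p_3 = 3: count[3] becomes 1
p_4 = 3: count[3] becomes 2
Degrees (1 + count): deg[1]=1+1=2, deg[2]=1+0=1, deg[3]=1+2=3, deg[4]=1+0=1, deg[5]=1+0=1, deg[6]=1+1=2

Answer: 2 1 3 1 1 2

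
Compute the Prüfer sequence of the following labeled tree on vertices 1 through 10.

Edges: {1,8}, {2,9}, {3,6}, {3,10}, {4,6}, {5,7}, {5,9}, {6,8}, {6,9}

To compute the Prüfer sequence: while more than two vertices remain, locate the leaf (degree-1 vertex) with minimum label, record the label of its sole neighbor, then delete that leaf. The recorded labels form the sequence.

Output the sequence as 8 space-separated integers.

Answer: 8 9 6 5 9 6 6 3

Derivation:
Step 1: leaves = {1,2,4,7,10}. Remove smallest leaf 1, emit neighbor 8.
Step 2: leaves = {2,4,7,8,10}. Remove smallest leaf 2, emit neighbor 9.
Step 3: leaves = {4,7,8,10}. Remove smallest leaf 4, emit neighbor 6.
Step 4: leaves = {7,8,10}. Remove smallest leaf 7, emit neighbor 5.
Step 5: leaves = {5,8,10}. Remove smallest leaf 5, emit neighbor 9.
Step 6: leaves = {8,9,10}. Remove smallest leaf 8, emit neighbor 6.
Step 7: leaves = {9,10}. Remove smallest leaf 9, emit neighbor 6.
Step 8: leaves = {6,10}. Remove smallest leaf 6, emit neighbor 3.
Done: 2 vertices remain (3, 10). Sequence = [8 9 6 5 9 6 6 3]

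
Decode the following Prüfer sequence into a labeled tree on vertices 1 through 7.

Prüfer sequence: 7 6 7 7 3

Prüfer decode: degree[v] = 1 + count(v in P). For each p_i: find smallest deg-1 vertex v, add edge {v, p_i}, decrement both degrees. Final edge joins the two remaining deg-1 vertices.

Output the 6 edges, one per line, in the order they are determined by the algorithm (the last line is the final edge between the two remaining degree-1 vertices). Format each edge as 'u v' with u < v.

Initial degrees: {1:1, 2:1, 3:2, 4:1, 5:1, 6:2, 7:4}
Step 1: smallest deg-1 vertex = 1, p_1 = 7. Add edge {1,7}. Now deg[1]=0, deg[7]=3.
Step 2: smallest deg-1 vertex = 2, p_2 = 6. Add edge {2,6}. Now deg[2]=0, deg[6]=1.
Step 3: smallest deg-1 vertex = 4, p_3 = 7. Add edge {4,7}. Now deg[4]=0, deg[7]=2.
Step 4: smallest deg-1 vertex = 5, p_4 = 7. Add edge {5,7}. Now deg[5]=0, deg[7]=1.
Step 5: smallest deg-1 vertex = 6, p_5 = 3. Add edge {3,6}. Now deg[6]=0, deg[3]=1.
Final: two remaining deg-1 vertices are 3, 7. Add edge {3,7}.

Answer: 1 7
2 6
4 7
5 7
3 6
3 7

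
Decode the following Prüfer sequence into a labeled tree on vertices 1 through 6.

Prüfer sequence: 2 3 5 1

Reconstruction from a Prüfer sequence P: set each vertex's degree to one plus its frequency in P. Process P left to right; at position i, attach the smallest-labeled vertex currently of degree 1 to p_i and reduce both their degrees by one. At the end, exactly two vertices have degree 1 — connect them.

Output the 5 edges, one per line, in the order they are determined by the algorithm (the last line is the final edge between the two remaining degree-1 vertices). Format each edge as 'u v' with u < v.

Initial degrees: {1:2, 2:2, 3:2, 4:1, 5:2, 6:1}
Step 1: smallest deg-1 vertex = 4, p_1 = 2. Add edge {2,4}. Now deg[4]=0, deg[2]=1.
Step 2: smallest deg-1 vertex = 2, p_2 = 3. Add edge {2,3}. Now deg[2]=0, deg[3]=1.
Step 3: smallest deg-1 vertex = 3, p_3 = 5. Add edge {3,5}. Now deg[3]=0, deg[5]=1.
Step 4: smallest deg-1 vertex = 5, p_4 = 1. Add edge {1,5}. Now deg[5]=0, deg[1]=1.
Final: two remaining deg-1 vertices are 1, 6. Add edge {1,6}.

Answer: 2 4
2 3
3 5
1 5
1 6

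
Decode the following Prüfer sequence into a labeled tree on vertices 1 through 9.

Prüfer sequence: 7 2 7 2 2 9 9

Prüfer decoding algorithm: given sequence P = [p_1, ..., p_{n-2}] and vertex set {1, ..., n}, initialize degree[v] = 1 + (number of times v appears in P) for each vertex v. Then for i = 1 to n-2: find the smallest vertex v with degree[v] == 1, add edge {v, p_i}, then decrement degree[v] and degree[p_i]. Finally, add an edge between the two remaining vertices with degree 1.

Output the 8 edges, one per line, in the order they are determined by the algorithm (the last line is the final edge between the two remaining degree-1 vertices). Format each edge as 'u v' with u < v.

Answer: 1 7
2 3
4 7
2 5
2 6
2 9
7 9
8 9

Derivation:
Initial degrees: {1:1, 2:4, 3:1, 4:1, 5:1, 6:1, 7:3, 8:1, 9:3}
Step 1: smallest deg-1 vertex = 1, p_1 = 7. Add edge {1,7}. Now deg[1]=0, deg[7]=2.
Step 2: smallest deg-1 vertex = 3, p_2 = 2. Add edge {2,3}. Now deg[3]=0, deg[2]=3.
Step 3: smallest deg-1 vertex = 4, p_3 = 7. Add edge {4,7}. Now deg[4]=0, deg[7]=1.
Step 4: smallest deg-1 vertex = 5, p_4 = 2. Add edge {2,5}. Now deg[5]=0, deg[2]=2.
Step 5: smallest deg-1 vertex = 6, p_5 = 2. Add edge {2,6}. Now deg[6]=0, deg[2]=1.
Step 6: smallest deg-1 vertex = 2, p_6 = 9. Add edge {2,9}. Now deg[2]=0, deg[9]=2.
Step 7: smallest deg-1 vertex = 7, p_7 = 9. Add edge {7,9}. Now deg[7]=0, deg[9]=1.
Final: two remaining deg-1 vertices are 8, 9. Add edge {8,9}.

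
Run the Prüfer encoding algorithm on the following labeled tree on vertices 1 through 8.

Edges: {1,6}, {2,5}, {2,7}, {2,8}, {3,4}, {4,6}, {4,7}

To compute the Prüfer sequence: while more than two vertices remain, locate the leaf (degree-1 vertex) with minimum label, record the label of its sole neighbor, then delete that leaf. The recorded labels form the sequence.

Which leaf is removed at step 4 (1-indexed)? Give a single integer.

Answer: 6

Derivation:
Step 1: current leaves = {1,3,5,8}. Remove leaf 1 (neighbor: 6).
Step 2: current leaves = {3,5,6,8}. Remove leaf 3 (neighbor: 4).
Step 3: current leaves = {5,6,8}. Remove leaf 5 (neighbor: 2).
Step 4: current leaves = {6,8}. Remove leaf 6 (neighbor: 4).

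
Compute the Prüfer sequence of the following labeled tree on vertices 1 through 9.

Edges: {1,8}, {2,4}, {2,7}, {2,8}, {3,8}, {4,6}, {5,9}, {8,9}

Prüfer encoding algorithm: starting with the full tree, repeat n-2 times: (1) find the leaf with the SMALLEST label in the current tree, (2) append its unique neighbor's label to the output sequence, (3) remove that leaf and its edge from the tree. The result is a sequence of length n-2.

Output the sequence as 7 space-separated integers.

Step 1: leaves = {1,3,5,6,7}. Remove smallest leaf 1, emit neighbor 8.
Step 2: leaves = {3,5,6,7}. Remove smallest leaf 3, emit neighbor 8.
Step 3: leaves = {5,6,7}. Remove smallest leaf 5, emit neighbor 9.
Step 4: leaves = {6,7,9}. Remove smallest leaf 6, emit neighbor 4.
Step 5: leaves = {4,7,9}. Remove smallest leaf 4, emit neighbor 2.
Step 6: leaves = {7,9}. Remove smallest leaf 7, emit neighbor 2.
Step 7: leaves = {2,9}. Remove smallest leaf 2, emit neighbor 8.
Done: 2 vertices remain (8, 9). Sequence = [8 8 9 4 2 2 8]

Answer: 8 8 9 4 2 2 8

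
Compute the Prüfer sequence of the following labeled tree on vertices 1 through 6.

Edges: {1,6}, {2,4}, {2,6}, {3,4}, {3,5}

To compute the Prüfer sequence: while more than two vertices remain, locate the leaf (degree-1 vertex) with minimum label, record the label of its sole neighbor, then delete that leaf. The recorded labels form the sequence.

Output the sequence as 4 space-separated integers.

Answer: 6 3 4 2

Derivation:
Step 1: leaves = {1,5}. Remove smallest leaf 1, emit neighbor 6.
Step 2: leaves = {5,6}. Remove smallest leaf 5, emit neighbor 3.
Step 3: leaves = {3,6}. Remove smallest leaf 3, emit neighbor 4.
Step 4: leaves = {4,6}. Remove smallest leaf 4, emit neighbor 2.
Done: 2 vertices remain (2, 6). Sequence = [6 3 4 2]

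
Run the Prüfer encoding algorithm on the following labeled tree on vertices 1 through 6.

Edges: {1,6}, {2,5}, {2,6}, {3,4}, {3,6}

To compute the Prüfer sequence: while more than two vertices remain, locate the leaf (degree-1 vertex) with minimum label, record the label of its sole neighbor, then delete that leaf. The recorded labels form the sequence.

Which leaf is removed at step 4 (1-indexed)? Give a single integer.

Answer: 5

Derivation:
Step 1: current leaves = {1,4,5}. Remove leaf 1 (neighbor: 6).
Step 2: current leaves = {4,5}. Remove leaf 4 (neighbor: 3).
Step 3: current leaves = {3,5}. Remove leaf 3 (neighbor: 6).
Step 4: current leaves = {5,6}. Remove leaf 5 (neighbor: 2).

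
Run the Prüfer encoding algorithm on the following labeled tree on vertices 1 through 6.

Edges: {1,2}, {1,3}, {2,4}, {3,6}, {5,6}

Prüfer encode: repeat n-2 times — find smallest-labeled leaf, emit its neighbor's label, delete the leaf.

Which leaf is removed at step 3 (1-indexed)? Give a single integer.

Answer: 1

Derivation:
Step 1: current leaves = {4,5}. Remove leaf 4 (neighbor: 2).
Step 2: current leaves = {2,5}. Remove leaf 2 (neighbor: 1).
Step 3: current leaves = {1,5}. Remove leaf 1 (neighbor: 3).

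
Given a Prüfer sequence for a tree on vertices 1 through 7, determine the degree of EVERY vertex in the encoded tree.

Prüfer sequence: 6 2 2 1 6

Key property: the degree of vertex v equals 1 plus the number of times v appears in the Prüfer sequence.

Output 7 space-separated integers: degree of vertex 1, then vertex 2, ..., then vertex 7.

p_1 = 6: count[6] becomes 1
p_2 = 2: count[2] becomes 1
p_3 = 2: count[2] becomes 2
p_4 = 1: count[1] becomes 1
p_5 = 6: count[6] becomes 2
Degrees (1 + count): deg[1]=1+1=2, deg[2]=1+2=3, deg[3]=1+0=1, deg[4]=1+0=1, deg[5]=1+0=1, deg[6]=1+2=3, deg[7]=1+0=1

Answer: 2 3 1 1 1 3 1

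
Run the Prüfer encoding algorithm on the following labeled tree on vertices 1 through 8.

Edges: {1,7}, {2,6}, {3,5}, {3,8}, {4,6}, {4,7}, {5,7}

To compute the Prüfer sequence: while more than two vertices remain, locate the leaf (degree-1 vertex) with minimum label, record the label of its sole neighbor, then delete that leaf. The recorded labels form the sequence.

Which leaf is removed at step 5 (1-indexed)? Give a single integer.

Step 1: current leaves = {1,2,8}. Remove leaf 1 (neighbor: 7).
Step 2: current leaves = {2,8}. Remove leaf 2 (neighbor: 6).
Step 3: current leaves = {6,8}. Remove leaf 6 (neighbor: 4).
Step 4: current leaves = {4,8}. Remove leaf 4 (neighbor: 7).
Step 5: current leaves = {7,8}. Remove leaf 7 (neighbor: 5).

Answer: 7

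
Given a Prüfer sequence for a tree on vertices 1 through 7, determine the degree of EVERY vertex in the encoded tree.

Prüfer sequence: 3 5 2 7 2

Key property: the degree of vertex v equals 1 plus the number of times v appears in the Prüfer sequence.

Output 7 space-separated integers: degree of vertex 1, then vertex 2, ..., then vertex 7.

Answer: 1 3 2 1 2 1 2

Derivation:
p_1 = 3: count[3] becomes 1
p_2 = 5: count[5] becomes 1
p_3 = 2: count[2] becomes 1
p_4 = 7: count[7] becomes 1
p_5 = 2: count[2] becomes 2
Degrees (1 + count): deg[1]=1+0=1, deg[2]=1+2=3, deg[3]=1+1=2, deg[4]=1+0=1, deg[5]=1+1=2, deg[6]=1+0=1, deg[7]=1+1=2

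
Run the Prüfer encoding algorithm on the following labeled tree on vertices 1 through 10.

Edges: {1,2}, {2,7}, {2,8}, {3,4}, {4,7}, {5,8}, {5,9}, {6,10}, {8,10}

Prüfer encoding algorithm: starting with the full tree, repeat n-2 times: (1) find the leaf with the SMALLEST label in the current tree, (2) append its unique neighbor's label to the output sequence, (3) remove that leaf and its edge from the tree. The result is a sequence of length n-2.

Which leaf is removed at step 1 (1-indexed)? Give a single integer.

Step 1: current leaves = {1,3,6,9}. Remove leaf 1 (neighbor: 2).

Answer: 1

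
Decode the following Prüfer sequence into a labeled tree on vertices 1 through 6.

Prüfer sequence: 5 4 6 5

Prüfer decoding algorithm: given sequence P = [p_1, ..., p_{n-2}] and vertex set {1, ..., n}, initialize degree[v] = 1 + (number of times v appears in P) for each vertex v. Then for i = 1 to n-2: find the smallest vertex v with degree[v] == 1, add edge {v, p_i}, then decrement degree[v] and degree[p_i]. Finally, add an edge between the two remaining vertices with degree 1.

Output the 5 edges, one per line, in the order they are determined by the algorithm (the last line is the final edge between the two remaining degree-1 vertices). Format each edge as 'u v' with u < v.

Initial degrees: {1:1, 2:1, 3:1, 4:2, 5:3, 6:2}
Step 1: smallest deg-1 vertex = 1, p_1 = 5. Add edge {1,5}. Now deg[1]=0, deg[5]=2.
Step 2: smallest deg-1 vertex = 2, p_2 = 4. Add edge {2,4}. Now deg[2]=0, deg[4]=1.
Step 3: smallest deg-1 vertex = 3, p_3 = 6. Add edge {3,6}. Now deg[3]=0, deg[6]=1.
Step 4: smallest deg-1 vertex = 4, p_4 = 5. Add edge {4,5}. Now deg[4]=0, deg[5]=1.
Final: two remaining deg-1 vertices are 5, 6. Add edge {5,6}.

Answer: 1 5
2 4
3 6
4 5
5 6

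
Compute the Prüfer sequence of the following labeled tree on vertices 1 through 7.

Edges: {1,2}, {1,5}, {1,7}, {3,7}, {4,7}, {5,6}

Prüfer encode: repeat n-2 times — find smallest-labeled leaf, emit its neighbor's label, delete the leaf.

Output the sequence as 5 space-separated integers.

Step 1: leaves = {2,3,4,6}. Remove smallest leaf 2, emit neighbor 1.
Step 2: leaves = {3,4,6}. Remove smallest leaf 3, emit neighbor 7.
Step 3: leaves = {4,6}. Remove smallest leaf 4, emit neighbor 7.
Step 4: leaves = {6,7}. Remove smallest leaf 6, emit neighbor 5.
Step 5: leaves = {5,7}. Remove smallest leaf 5, emit neighbor 1.
Done: 2 vertices remain (1, 7). Sequence = [1 7 7 5 1]

Answer: 1 7 7 5 1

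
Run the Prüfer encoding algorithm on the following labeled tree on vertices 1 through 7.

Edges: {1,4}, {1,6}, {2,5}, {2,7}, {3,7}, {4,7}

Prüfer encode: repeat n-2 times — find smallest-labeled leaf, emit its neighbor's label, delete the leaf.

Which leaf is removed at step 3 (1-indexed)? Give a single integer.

Answer: 2

Derivation:
Step 1: current leaves = {3,5,6}. Remove leaf 3 (neighbor: 7).
Step 2: current leaves = {5,6}. Remove leaf 5 (neighbor: 2).
Step 3: current leaves = {2,6}. Remove leaf 2 (neighbor: 7).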